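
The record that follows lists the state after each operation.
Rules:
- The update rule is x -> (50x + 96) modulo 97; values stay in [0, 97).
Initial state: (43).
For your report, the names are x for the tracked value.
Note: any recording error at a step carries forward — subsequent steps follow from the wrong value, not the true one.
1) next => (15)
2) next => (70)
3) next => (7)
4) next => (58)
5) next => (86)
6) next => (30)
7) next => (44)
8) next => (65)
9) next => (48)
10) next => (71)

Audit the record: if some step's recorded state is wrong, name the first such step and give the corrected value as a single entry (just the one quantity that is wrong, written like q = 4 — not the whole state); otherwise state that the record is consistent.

step 6, x = 31

step 1: x = (50*43 + 96) mod 97 = 15 -> exactly as logged
step 2: x = (50*15 + 96) mod 97 = 70 -> same as recorded
step 3: x = (50*70 + 96) mod 97 = 7 -> exactly as logged
step 4: x = (50*7 + 96) mod 97 = 58 -> verified
step 5: x = (50*58 + 96) mod 97 = 86 -> no discrepancy
step 6: x = (50*86 + 96) mod 97 = 31 -> the recorded entry deviates here
Step 6 is the first one off; corrected, x = 31.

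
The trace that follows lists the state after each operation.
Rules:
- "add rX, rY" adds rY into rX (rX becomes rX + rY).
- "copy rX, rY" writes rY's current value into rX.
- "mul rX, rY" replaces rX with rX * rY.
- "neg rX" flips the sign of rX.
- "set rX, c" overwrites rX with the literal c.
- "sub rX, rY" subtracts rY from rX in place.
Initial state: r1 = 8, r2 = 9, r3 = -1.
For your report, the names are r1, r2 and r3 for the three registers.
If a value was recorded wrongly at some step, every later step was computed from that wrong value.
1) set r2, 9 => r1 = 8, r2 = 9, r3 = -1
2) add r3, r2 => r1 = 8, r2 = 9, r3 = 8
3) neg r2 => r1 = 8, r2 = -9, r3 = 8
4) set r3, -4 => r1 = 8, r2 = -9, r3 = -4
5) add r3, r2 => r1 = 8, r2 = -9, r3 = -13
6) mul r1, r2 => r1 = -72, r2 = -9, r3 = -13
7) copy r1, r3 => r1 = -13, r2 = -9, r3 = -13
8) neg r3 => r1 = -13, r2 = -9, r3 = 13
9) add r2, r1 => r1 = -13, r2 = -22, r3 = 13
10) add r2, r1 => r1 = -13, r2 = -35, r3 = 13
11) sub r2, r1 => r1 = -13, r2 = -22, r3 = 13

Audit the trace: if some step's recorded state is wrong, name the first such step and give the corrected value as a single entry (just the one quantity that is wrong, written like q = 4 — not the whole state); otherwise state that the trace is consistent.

Step 1: r2 = 9 — same as recorded.
Step 2: r3 = -1 + 9 = 8 — matches.
Step 3: r2 = -(9) = -9 — agrees with the trace.
Step 4: r3 = -4 — agrees with the trace.
Step 5: r3 = -4 + -9 = -13 — verified.
Step 6: r1 = 8 * -9 = -72 — agrees with the trace.
Step 7: r1 = -13 — in agreement.
Step 8: r3 = -(-13) = 13 — no discrepancy.
Step 9: r2 = -9 + -13 = -22 — consistent with the trace.
Step 10: r2 = -22 + -13 = -35 — agrees with the trace.
Step 11: r2 = -35 - -13 = -22 — same as recorded.
Nothing is out of place; the run is error-free.

no error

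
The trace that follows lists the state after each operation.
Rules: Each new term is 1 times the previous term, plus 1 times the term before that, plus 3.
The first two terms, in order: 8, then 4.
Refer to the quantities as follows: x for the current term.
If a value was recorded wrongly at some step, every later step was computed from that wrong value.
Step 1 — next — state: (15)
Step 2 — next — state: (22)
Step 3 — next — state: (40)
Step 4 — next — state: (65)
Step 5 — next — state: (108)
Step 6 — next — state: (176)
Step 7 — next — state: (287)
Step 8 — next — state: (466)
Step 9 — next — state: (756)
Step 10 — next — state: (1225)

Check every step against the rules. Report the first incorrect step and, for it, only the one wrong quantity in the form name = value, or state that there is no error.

no error

Step 1: x = 1*(4) + (1)*(8) + (3) = 15 — exactly as logged.
Step 2: x = 1*(15) + (1)*(4) + (3) = 22 — in agreement.
Step 3: x = 1*(22) + (1)*(15) + (3) = 40 — same as recorded.
Step 4: x = 1*(40) + (1)*(22) + (3) = 65 — in agreement.
Step 5: x = 1*(65) + (1)*(40) + (3) = 108 — verified.
Step 6: x = 1*(108) + (1)*(65) + (3) = 176 — exactly as logged.
Step 7: x = 1*(176) + (1)*(108) + (3) = 287 — in agreement.
Step 8: x = 1*(287) + (1)*(176) + (3) = 466 — matches.
Step 9: x = 1*(466) + (1)*(287) + (3) = 756 — exactly as logged.
Step 10: x = 1*(756) + (1)*(466) + (3) = 1225 — no discrepancy.
All entries verified; no error found.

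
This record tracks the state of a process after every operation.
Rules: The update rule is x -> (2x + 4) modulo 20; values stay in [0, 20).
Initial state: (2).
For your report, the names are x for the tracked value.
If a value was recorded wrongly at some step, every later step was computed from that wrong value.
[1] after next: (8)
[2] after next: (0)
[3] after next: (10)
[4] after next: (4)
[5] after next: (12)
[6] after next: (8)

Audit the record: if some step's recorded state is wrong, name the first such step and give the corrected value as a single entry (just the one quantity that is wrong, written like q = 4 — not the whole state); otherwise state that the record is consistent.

step 3, x = 4

Recomputing the run from the initial state:
step 1: x = 8
step 2: x = 0
step 3: x = 4
step 4: x = 12
step 5: x = 8
step 6: x = 0
The first disagreement with the record is at step 3, where the value should be x = 4.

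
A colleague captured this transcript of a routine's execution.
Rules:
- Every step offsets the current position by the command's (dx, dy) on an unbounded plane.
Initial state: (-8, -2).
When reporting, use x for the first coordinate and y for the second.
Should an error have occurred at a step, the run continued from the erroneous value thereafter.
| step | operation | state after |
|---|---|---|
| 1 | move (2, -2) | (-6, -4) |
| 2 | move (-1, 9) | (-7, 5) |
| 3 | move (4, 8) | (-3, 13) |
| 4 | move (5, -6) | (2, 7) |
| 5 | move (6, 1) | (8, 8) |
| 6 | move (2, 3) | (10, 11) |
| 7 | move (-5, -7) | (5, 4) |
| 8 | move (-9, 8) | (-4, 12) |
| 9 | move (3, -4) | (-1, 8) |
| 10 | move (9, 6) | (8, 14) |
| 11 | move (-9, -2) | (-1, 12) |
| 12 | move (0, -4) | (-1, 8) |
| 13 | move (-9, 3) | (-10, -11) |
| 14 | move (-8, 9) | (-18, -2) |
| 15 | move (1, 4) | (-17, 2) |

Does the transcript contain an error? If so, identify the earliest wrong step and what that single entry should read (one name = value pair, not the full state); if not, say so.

Step 1: x = -8 + (2) = -6, y = -2 + (-2) = -4 — agrees with the transcript.
Step 2: x = -6 + (-1) = -7, y = -4 + (9) = 5 — matches.
Step 3: x = -7 + (4) = -3, y = 5 + (8) = 13 — exactly as logged.
Step 4: x = -3 + (5) = 2, y = 13 + (-6) = 7 — in agreement.
Step 5: x = 2 + (6) = 8, y = 7 + (1) = 8 — verified.
Step 6: x = 8 + (2) = 10, y = 8 + (3) = 11 — in agreement.
Step 7: x = 10 + (-5) = 5, y = 11 + (-7) = 4 — checks out.
Step 8: x = 5 + (-9) = -4, y = 4 + (8) = 12 — verified.
Step 9: x = -4 + (3) = -1, y = 12 + (-4) = 8 — agrees with the transcript.
Step 10: x = -1 + (9) = 8, y = 8 + (6) = 14 — exactly as logged.
Step 11: x = 8 + (-9) = -1, y = 14 + (-2) = 12 — same as recorded.
Step 12: x = -1 + (0) = -1, y = 12 + (-4) = 8 — matches.
Step 13: x = -1 + (-9) = -10, y = 8 + (3) = 11 — this is not what the transcript shows.
First deviation found at step 13; the corrected entry is y = 11.

step 13, y = 11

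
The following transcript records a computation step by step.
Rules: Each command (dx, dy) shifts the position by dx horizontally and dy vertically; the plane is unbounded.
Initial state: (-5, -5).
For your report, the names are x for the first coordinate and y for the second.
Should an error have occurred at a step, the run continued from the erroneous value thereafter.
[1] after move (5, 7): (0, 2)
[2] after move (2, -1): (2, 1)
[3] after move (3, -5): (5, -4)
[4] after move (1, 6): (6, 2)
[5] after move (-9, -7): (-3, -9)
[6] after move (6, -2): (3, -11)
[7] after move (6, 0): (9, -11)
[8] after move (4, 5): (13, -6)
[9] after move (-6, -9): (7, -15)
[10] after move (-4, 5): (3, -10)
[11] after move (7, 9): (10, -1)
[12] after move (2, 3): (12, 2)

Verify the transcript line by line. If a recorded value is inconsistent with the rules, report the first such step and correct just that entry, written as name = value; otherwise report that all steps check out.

step 5, y = -5

Recomputing the run from the initial state:
step 1: x = 0, y = 2
step 2: x = 2, y = 1
step 3: x = 5, y = -4
step 4: x = 6, y = 2
step 5: x = -3, y = -5
step 6: x = 3, y = -7
step 7: x = 9, y = -7
step 8: x = 13, y = -2
step 9: x = 7, y = -11
step 10: x = 3, y = -6
step 11: x = 10, y = 3
step 12: x = 12, y = 6
The first disagreement with the transcript is at step 5, where the value should be y = -5.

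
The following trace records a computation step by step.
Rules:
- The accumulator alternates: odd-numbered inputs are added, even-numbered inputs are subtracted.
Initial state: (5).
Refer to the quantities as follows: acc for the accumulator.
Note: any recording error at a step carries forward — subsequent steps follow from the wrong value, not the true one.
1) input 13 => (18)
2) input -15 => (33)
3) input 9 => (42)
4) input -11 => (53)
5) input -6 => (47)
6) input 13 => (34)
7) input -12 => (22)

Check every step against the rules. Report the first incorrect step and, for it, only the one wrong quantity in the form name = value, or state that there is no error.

Step 1: acc = 5 + 13 = 18 — exactly as logged.
Step 2: acc = 18 - -15 = 33 — confirmed correct.
Step 3: acc = 33 + 9 = 42 — verified.
Step 4: acc = 42 - -11 = 53 — in agreement.
Step 5: acc = 53 + -6 = 47 — checks out.
Step 6: acc = 47 - 13 = 34 — agrees with the trace.
Step 7: acc = 34 + -12 = 22 — no discrepancy.
Each recorded entry agrees with the recomputation.

no error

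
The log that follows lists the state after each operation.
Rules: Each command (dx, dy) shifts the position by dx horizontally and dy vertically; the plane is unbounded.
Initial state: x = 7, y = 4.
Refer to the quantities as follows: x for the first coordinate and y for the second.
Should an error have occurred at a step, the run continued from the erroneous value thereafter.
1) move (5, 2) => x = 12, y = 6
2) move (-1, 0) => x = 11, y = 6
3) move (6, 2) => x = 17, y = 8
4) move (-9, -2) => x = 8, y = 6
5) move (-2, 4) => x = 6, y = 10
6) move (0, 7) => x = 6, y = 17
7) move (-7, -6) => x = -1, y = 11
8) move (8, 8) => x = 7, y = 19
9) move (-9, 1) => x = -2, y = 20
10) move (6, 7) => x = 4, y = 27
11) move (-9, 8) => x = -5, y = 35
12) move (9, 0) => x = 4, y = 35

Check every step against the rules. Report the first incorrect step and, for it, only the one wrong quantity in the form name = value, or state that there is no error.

step 1: x = 7 + (5) = 12, y = 4 + (2) = 6 -> checks out
step 2: x = 12 + (-1) = 11, y = 6 + (0) = 6 -> matches
step 3: x = 11 + (6) = 17, y = 6 + (2) = 8 -> no discrepancy
step 4: x = 17 + (-9) = 8, y = 8 + (-2) = 6 -> agrees with the log
step 5: x = 8 + (-2) = 6, y = 6 + (4) = 10 -> in agreement
step 6: x = 6 + (0) = 6, y = 10 + (7) = 17 -> no discrepancy
step 7: x = 6 + (-7) = -1, y = 17 + (-6) = 11 -> exactly as logged
step 8: x = -1 + (8) = 7, y = 11 + (8) = 19 -> exactly as logged
step 9: x = 7 + (-9) = -2, y = 19 + (1) = 20 -> exactly as logged
step 10: x = -2 + (6) = 4, y = 20 + (7) = 27 -> same as recorded
step 11: x = 4 + (-9) = -5, y = 27 + (8) = 35 -> confirmed correct
step 12: x = -5 + (9) = 4, y = 35 + (0) = 35 -> confirmed correct
Nothing is out of place; the run is error-free.

no error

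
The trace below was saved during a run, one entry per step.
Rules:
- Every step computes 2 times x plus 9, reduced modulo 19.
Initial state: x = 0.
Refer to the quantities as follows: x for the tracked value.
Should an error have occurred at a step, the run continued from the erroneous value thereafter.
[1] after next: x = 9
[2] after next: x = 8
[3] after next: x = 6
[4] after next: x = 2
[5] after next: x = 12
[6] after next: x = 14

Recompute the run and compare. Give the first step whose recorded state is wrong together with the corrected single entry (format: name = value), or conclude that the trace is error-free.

step 5, x = 13

1. x = (2*0 + 9) mod 19 = 9 (agrees with the trace)
2. x = (2*9 + 9) mod 19 = 8 (confirmed correct)
3. x = (2*8 + 9) mod 19 = 6 (in agreement)
4. x = (2*6 + 9) mod 19 = 2 (agrees with the trace)
5. x = (2*2 + 9) mod 19 = 13 (the trace disagrees here)
The audit stops at step 5: the recorded entry is wrong and should be x = 13.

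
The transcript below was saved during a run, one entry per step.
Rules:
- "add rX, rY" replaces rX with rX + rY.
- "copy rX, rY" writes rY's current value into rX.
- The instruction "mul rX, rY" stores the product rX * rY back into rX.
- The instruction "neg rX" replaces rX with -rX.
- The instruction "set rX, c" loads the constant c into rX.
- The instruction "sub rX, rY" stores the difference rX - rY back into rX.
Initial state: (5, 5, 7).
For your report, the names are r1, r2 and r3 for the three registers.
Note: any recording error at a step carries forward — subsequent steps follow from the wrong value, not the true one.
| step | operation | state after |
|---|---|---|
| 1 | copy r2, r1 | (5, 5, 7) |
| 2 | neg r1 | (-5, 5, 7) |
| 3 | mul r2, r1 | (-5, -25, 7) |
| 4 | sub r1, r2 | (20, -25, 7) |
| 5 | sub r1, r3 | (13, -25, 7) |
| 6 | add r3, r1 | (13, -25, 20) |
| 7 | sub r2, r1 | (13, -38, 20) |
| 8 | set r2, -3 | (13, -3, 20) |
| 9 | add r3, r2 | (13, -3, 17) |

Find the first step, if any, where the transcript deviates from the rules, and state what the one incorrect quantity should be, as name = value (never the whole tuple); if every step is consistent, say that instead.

no error

step 1: r2 = 5 -> exactly as logged
step 2: r1 = -(5) = -5 -> matches
step 3: r2 = 5 * -5 = -25 -> confirmed correct
step 4: r1 = -5 - -25 = 20 -> no discrepancy
step 5: r1 = 20 - 7 = 13 -> consistent with the transcript
step 6: r3 = 7 + 13 = 20 -> verified
step 7: r2 = -25 - 13 = -38 -> no discrepancy
step 8: r2 = -3 -> verified
step 9: r3 = 20 + -3 = 17 -> consistent with the transcript
All steps check out; nothing to correct.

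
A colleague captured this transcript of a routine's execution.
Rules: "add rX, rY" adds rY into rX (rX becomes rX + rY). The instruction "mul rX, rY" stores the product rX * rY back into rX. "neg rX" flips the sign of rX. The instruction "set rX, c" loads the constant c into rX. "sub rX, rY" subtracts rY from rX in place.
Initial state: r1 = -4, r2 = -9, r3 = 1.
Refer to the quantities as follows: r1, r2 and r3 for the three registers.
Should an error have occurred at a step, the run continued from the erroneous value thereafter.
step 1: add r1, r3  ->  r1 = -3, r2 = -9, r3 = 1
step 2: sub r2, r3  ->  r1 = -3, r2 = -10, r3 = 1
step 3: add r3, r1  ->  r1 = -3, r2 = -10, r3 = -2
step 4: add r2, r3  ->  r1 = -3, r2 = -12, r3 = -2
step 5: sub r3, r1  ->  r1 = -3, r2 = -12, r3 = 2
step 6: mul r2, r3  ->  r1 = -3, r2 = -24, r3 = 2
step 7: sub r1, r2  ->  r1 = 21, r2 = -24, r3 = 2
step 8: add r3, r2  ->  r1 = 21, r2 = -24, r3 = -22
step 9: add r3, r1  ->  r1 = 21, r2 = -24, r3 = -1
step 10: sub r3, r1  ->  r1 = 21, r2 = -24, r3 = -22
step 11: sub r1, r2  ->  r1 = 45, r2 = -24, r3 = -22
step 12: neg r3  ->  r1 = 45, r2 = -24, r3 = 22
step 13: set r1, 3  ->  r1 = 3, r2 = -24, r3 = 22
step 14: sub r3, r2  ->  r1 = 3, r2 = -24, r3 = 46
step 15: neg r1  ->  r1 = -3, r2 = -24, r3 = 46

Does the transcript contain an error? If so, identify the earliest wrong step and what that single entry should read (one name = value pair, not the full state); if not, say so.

Recomputing the run from the initial state:
step 1: r1 = -3, r2 = -9, r3 = 1
step 2: r1 = -3, r2 = -10, r3 = 1
step 3: r1 = -3, r2 = -10, r3 = -2
step 4: r1 = -3, r2 = -12, r3 = -2
step 5: r1 = -3, r2 = -12, r3 = 1
step 6: r1 = -3, r2 = -12, r3 = 1
step 7: r1 = 9, r2 = -12, r3 = 1
step 8: r1 = 9, r2 = -12, r3 = -11
step 9: r1 = 9, r2 = -12, r3 = -2
step 10: r1 = 9, r2 = -12, r3 = -11
step 11: r1 = 21, r2 = -12, r3 = -11
step 12: r1 = 21, r2 = -12, r3 = 11
step 13: r1 = 3, r2 = -12, r3 = 11
step 14: r1 = 3, r2 = -12, r3 = 23
step 15: r1 = -3, r2 = -12, r3 = 23
The first disagreement with the transcript is at step 5, where the value should be r3 = 1.

step 5, r3 = 1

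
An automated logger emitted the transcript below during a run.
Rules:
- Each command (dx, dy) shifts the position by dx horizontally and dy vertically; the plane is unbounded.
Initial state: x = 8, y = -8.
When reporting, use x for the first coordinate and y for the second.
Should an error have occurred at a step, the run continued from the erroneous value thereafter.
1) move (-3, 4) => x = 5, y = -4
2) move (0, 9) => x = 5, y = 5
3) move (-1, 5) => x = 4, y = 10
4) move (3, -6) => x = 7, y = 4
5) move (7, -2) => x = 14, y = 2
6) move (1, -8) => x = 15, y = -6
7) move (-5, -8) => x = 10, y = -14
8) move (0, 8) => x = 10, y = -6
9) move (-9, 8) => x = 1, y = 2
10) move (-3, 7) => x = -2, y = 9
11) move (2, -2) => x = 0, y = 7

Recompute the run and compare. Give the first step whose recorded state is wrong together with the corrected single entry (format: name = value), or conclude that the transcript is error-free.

no error

Recomputing the run from the initial state:
step 1: x = 5, y = -4
step 2: x = 5, y = 5
step 3: x = 4, y = 10
step 4: x = 7, y = 4
step 5: x = 14, y = 2
step 6: x = 15, y = -6
step 7: x = 10, y = -14
step 8: x = 10, y = -6
step 9: x = 1, y = 2
step 10: x = -2, y = 9
step 11: x = 0, y = 7
This matches the transcript at every step.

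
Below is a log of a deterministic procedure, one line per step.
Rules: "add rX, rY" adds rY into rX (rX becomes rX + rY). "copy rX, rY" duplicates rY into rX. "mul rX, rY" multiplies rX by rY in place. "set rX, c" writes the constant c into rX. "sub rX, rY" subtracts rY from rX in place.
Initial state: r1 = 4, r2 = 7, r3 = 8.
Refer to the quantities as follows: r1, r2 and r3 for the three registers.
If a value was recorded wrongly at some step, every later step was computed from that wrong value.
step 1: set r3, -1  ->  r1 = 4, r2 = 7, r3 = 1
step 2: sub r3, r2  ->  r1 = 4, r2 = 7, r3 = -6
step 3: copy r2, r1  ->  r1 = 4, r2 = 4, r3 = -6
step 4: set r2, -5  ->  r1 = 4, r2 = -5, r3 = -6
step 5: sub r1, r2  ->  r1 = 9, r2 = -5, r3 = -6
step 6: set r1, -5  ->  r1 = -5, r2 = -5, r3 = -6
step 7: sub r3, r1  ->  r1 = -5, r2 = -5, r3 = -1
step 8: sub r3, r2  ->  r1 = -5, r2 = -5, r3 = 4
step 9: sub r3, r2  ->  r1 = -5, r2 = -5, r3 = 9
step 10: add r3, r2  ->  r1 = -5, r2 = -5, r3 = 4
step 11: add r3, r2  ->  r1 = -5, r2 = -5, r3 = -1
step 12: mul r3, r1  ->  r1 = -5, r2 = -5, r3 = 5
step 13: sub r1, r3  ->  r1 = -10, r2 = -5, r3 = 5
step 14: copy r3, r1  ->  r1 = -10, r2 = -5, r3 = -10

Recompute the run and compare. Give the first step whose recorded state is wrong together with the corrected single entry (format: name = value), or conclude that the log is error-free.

Recomputing the run from the initial state:
step 1: r1 = 4, r2 = 7, r3 = -1
step 2: r1 = 4, r2 = 7, r3 = -8
step 3: r1 = 4, r2 = 4, r3 = -8
step 4: r1 = 4, r2 = -5, r3 = -8
step 5: r1 = 9, r2 = -5, r3 = -8
step 6: r1 = -5, r2 = -5, r3 = -8
step 7: r1 = -5, r2 = -5, r3 = -3
step 8: r1 = -5, r2 = -5, r3 = 2
step 9: r1 = -5, r2 = -5, r3 = 7
step 10: r1 = -5, r2 = -5, r3 = 2
step 11: r1 = -5, r2 = -5, r3 = -3
step 12: r1 = -5, r2 = -5, r3 = 15
step 13: r1 = -20, r2 = -5, r3 = 15
step 14: r1 = -20, r2 = -5, r3 = -20
The first disagreement with the log is at step 1, where the value should be r3 = -1.

step 1, r3 = -1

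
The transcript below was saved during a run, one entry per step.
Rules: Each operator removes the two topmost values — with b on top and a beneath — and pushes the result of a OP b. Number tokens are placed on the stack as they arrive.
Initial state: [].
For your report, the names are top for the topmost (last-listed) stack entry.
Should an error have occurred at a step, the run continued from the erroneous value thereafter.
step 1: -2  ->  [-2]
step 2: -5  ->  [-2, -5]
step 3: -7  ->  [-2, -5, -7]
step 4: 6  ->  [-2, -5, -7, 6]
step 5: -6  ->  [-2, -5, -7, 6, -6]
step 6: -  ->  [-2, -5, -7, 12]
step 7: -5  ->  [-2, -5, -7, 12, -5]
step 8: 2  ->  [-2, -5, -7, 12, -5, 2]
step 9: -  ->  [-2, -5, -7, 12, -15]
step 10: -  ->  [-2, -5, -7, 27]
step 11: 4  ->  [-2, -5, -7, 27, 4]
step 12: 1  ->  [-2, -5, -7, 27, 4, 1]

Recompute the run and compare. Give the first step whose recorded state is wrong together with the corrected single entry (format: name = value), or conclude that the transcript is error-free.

1. push -2: top = -2 (verified)
2. push -5: top = -5 (agrees with the transcript)
3. push -7: top = -7 (exactly as logged)
4. push 6: top = 6 (same as recorded)
5. push -6: top = -6 (in agreement)
6. 6 - -6 = 12 (consistent with the transcript)
7. push -5: top = -5 (consistent with the transcript)
8. push 2: top = 2 (verified)
9. -5 - 2 = -7 (a discrepancy with the transcript)
The earliest wrong entry is at step 9: it should read top = -7.

step 9, top = -7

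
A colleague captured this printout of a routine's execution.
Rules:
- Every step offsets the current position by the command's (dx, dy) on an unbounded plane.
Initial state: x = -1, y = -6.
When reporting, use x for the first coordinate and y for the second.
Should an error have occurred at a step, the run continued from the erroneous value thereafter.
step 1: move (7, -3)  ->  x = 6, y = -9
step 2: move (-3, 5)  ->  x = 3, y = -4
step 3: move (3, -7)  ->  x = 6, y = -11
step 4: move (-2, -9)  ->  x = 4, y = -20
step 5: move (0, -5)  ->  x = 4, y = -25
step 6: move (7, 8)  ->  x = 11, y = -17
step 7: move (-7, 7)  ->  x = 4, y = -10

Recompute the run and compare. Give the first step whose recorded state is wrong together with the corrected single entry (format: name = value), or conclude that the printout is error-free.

Step 1: x = -1 + (7) = 6, y = -6 + (-3) = -9 — same as recorded.
Step 2: x = 6 + (-3) = 3, y = -9 + (5) = -4 — exactly as logged.
Step 3: x = 3 + (3) = 6, y = -4 + (-7) = -11 — verified.
Step 4: x = 6 + (-2) = 4, y = -11 + (-9) = -20 — same as recorded.
Step 5: x = 4 + (0) = 4, y = -20 + (-5) = -25 — same as recorded.
Step 6: x = 4 + (7) = 11, y = -25 + (8) = -17 — no discrepancy.
Step 7: x = 11 + (-7) = 4, y = -17 + (7) = -10 — verified.
All entries verified; no error found.

no error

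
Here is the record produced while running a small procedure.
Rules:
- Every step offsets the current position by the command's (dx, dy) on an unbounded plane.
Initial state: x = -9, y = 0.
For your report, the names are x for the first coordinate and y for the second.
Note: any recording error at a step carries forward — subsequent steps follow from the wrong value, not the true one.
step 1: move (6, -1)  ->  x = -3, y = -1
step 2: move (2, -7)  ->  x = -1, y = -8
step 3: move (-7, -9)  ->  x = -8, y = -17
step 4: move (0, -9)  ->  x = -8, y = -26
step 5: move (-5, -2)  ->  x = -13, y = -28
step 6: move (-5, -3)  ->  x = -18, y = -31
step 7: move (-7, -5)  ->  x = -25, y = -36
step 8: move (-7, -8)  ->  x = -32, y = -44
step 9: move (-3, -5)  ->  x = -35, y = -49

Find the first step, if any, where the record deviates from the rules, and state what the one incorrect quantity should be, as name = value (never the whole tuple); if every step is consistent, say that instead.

step 1: x = -9 + (6) = -3, y = 0 + (-1) = -1 -> confirmed correct
step 2: x = -3 + (2) = -1, y = -1 + (-7) = -8 -> checks out
step 3: x = -1 + (-7) = -8, y = -8 + (-9) = -17 -> checks out
step 4: x = -8 + (0) = -8, y = -17 + (-9) = -26 -> checks out
step 5: x = -8 + (-5) = -13, y = -26 + (-2) = -28 -> agrees with the record
step 6: x = -13 + (-5) = -18, y = -28 + (-3) = -31 -> no discrepancy
step 7: x = -18 + (-7) = -25, y = -31 + (-5) = -36 -> confirmed correct
step 8: x = -25 + (-7) = -32, y = -36 + (-8) = -44 -> same as recorded
step 9: x = -32 + (-3) = -35, y = -44 + (-5) = -49 -> confirmed correct
The whole run recomputes cleanly — no discrepancies.

no error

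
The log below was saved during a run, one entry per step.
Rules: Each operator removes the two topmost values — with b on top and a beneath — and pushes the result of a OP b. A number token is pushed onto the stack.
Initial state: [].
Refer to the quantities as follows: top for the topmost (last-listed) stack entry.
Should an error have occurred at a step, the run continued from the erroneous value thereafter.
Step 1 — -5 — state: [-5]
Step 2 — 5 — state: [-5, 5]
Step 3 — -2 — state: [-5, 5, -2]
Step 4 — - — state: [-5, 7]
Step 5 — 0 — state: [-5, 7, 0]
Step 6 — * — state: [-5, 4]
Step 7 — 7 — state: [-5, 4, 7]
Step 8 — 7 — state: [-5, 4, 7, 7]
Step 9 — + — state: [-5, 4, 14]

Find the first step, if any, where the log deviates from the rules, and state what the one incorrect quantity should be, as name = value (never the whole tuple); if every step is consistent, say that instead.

Recomputing the run from the initial state:
step 1: [-5]
step 2: [-5, 5]
step 3: [-5, 5, -2]
step 4: [-5, 7]
step 5: [-5, 7, 0]
step 6: [-5, 0]
step 7: [-5, 0, 7]
step 8: [-5, 0, 7, 7]
step 9: [-5, 0, 14]
The first disagreement with the log is at step 6, where the value should be top = 0.

step 6, top = 0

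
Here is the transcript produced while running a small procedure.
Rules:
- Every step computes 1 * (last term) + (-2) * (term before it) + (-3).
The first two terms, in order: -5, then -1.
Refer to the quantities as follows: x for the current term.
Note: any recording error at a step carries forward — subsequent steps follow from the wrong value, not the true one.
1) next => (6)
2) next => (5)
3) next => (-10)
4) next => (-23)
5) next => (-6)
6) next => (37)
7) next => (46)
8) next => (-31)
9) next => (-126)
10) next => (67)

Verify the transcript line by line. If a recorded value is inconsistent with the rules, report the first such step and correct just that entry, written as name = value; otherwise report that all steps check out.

step 10, x = -67

1. x = 1*(-1) + (-2)*(-5) + (-3) = 6 (checks out)
2. x = 1*(6) + (-2)*(-1) + (-3) = 5 (no discrepancy)
3. x = 1*(5) + (-2)*(6) + (-3) = -10 (agrees with the transcript)
4. x = 1*(-10) + (-2)*(5) + (-3) = -23 (consistent with the transcript)
5. x = 1*(-23) + (-2)*(-10) + (-3) = -6 (consistent with the transcript)
6. x = 1*(-6) + (-2)*(-23) + (-3) = 37 (in agreement)
7. x = 1*(37) + (-2)*(-6) + (-3) = 46 (consistent with the transcript)
8. x = 1*(46) + (-2)*(37) + (-3) = -31 (no discrepancy)
9. x = 1*(-31) + (-2)*(46) + (-3) = -126 (checks out)
10. x = 1*(-126) + (-2)*(-31) + (-3) = -67 (the entry is off here)
That makes step 10 the first incorrect line — x = -67 is what it should show.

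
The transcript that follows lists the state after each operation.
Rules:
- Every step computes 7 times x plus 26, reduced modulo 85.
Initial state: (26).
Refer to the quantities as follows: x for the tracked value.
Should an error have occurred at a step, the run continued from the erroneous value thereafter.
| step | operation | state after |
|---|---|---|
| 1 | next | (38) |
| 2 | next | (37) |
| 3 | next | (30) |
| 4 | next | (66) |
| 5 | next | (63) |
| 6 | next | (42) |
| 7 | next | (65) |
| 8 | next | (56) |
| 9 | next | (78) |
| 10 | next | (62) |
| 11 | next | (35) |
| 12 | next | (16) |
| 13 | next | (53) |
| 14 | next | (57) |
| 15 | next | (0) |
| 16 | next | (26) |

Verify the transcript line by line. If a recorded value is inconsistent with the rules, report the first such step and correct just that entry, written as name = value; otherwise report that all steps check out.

no error

Recomputing the run from the initial state:
step 1: x = 38
step 2: x = 37
step 3: x = 30
step 4: x = 66
step 5: x = 63
step 6: x = 42
step 7: x = 65
step 8: x = 56
step 9: x = 78
step 10: x = 62
step 11: x = 35
step 12: x = 16
step 13: x = 53
step 14: x = 57
step 15: x = 0
step 16: x = 26
This matches the transcript at every step.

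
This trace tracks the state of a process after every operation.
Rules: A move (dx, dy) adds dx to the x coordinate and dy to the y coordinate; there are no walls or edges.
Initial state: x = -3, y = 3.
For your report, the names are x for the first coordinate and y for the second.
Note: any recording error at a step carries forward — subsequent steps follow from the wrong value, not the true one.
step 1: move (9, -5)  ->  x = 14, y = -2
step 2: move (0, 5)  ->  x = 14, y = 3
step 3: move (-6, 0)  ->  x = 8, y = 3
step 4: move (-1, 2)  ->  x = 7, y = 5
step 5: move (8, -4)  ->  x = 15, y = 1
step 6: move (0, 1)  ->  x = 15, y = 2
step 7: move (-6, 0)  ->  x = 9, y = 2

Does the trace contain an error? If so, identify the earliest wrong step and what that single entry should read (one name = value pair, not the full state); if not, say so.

Recomputing the run from the initial state:
step 1: x = 6, y = -2
step 2: x = 6, y = 3
step 3: x = 0, y = 3
step 4: x = -1, y = 5
step 5: x = 7, y = 1
step 6: x = 7, y = 2
step 7: x = 1, y = 2
The first disagreement with the trace is at step 1, where the value should be x = 6.

step 1, x = 6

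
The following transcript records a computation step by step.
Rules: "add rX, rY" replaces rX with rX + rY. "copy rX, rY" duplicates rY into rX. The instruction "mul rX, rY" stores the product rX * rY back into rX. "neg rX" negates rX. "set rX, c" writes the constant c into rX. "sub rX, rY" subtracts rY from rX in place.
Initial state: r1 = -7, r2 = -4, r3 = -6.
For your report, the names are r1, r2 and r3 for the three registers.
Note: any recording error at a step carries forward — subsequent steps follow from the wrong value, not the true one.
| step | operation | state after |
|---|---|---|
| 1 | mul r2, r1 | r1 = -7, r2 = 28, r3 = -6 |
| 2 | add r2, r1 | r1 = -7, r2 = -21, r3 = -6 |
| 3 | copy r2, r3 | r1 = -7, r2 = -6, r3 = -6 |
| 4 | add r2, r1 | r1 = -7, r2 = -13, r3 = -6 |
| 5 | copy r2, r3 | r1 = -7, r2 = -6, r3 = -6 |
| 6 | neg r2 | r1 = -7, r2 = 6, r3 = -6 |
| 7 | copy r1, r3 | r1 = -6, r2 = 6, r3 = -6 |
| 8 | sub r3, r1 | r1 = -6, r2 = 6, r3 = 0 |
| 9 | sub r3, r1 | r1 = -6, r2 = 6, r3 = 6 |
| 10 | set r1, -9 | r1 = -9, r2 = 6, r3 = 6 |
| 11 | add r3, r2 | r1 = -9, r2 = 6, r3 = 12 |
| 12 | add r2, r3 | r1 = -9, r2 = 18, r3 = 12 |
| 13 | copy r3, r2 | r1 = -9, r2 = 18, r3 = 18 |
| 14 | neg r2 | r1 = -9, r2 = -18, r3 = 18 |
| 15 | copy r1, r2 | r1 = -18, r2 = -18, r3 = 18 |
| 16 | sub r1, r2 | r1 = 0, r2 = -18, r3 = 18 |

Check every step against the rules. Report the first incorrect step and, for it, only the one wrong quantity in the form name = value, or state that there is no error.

Recomputing the run from the initial state:
step 1: r1 = -7, r2 = 28, r3 = -6
step 2: r1 = -7, r2 = 21, r3 = -6
step 3: r1 = -7, r2 = -6, r3 = -6
step 4: r1 = -7, r2 = -13, r3 = -6
step 5: r1 = -7, r2 = -6, r3 = -6
step 6: r1 = -7, r2 = 6, r3 = -6
step 7: r1 = -6, r2 = 6, r3 = -6
step 8: r1 = -6, r2 = 6, r3 = 0
step 9: r1 = -6, r2 = 6, r3 = 6
step 10: r1 = -9, r2 = 6, r3 = 6
step 11: r1 = -9, r2 = 6, r3 = 12
step 12: r1 = -9, r2 = 18, r3 = 12
step 13: r1 = -9, r2 = 18, r3 = 18
step 14: r1 = -9, r2 = -18, r3 = 18
step 15: r1 = -18, r2 = -18, r3 = 18
step 16: r1 = 0, r2 = -18, r3 = 18
The first disagreement with the transcript is at step 2, where the value should be r2 = 21.

step 2, r2 = 21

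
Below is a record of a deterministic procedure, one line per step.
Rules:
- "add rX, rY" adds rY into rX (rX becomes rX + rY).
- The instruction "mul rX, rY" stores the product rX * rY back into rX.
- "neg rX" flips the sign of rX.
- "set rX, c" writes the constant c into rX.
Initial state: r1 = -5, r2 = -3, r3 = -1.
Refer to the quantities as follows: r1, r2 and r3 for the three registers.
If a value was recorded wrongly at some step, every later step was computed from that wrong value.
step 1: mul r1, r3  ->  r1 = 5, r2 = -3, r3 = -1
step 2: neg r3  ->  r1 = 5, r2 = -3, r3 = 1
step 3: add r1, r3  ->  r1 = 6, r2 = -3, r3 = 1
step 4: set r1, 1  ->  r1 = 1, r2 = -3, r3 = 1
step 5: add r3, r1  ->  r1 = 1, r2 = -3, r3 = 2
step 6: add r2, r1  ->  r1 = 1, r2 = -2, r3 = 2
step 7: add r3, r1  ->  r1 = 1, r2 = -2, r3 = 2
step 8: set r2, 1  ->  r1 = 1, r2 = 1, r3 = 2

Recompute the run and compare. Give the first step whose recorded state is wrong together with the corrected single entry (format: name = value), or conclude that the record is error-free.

step 1: r1 = -5 * -1 = 5 -> checks out
step 2: r3 = -(-1) = 1 -> in agreement
step 3: r1 = 5 + 1 = 6 -> confirmed correct
step 4: r1 = 1 -> no discrepancy
step 5: r3 = 1 + 1 = 2 -> consistent with the record
step 6: r2 = -3 + 1 = -2 -> exactly as logged
step 7: r3 = 2 + 1 = 3 -> first mismatch against the record
The earliest wrong entry is at step 7: it should read r3 = 3.

step 7, r3 = 3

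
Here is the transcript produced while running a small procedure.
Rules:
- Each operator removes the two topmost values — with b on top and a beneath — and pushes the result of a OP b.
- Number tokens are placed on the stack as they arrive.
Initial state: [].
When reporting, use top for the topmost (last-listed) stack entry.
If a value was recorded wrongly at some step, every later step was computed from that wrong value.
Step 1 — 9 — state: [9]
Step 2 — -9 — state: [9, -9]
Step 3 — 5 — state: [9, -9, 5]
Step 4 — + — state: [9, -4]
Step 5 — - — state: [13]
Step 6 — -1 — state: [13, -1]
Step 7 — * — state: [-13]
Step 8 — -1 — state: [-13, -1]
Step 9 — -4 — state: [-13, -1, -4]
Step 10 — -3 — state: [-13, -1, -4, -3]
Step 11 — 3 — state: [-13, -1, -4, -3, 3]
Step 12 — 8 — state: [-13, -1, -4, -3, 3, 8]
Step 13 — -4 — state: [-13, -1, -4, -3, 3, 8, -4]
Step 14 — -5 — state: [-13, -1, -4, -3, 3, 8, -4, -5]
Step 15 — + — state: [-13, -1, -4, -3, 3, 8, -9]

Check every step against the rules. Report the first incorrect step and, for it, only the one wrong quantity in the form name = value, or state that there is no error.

Step 1: push 9: top = 9 — in agreement.
Step 2: push -9: top = -9 — verified.
Step 3: push 5: top = 5 — same as recorded.
Step 4: -9 + 5 = -4 — confirmed correct.
Step 5: 9 - -4 = 13 — agrees with the transcript.
Step 6: push -1: top = -1 — checks out.
Step 7: 13 * -1 = -13 — agrees with the transcript.
Step 8: push -1: top = -1 — exactly as logged.
Step 9: push -4: top = -4 — verified.
Step 10: push -3: top = -3 — verified.
Step 11: push 3: top = 3 — checks out.
Step 12: push 8: top = 8 — matches.
Step 13: push -4: top = -4 — verified.
Step 14: push -5: top = -5 — verified.
Step 15: -4 + -5 = -9 — agrees with the transcript.
All steps check out; nothing to correct.

no error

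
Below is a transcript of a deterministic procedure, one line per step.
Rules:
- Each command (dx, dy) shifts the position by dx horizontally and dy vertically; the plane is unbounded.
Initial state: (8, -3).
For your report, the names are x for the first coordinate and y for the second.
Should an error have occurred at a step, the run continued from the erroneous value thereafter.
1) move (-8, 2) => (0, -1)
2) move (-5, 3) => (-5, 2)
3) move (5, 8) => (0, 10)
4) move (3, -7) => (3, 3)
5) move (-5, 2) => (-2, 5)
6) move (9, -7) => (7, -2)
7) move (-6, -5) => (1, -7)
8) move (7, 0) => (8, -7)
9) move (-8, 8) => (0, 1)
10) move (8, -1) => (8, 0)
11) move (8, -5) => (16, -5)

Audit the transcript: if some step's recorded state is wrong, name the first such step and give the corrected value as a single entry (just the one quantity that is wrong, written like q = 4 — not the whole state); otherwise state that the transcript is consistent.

no error

Recomputing the run from the initial state:
step 1: x = 0, y = -1
step 2: x = -5, y = 2
step 3: x = 0, y = 10
step 4: x = 3, y = 3
step 5: x = -2, y = 5
step 6: x = 7, y = -2
step 7: x = 1, y = -7
step 8: x = 8, y = -7
step 9: x = 0, y = 1
step 10: x = 8, y = 0
step 11: x = 16, y = -5
This matches the transcript at every step.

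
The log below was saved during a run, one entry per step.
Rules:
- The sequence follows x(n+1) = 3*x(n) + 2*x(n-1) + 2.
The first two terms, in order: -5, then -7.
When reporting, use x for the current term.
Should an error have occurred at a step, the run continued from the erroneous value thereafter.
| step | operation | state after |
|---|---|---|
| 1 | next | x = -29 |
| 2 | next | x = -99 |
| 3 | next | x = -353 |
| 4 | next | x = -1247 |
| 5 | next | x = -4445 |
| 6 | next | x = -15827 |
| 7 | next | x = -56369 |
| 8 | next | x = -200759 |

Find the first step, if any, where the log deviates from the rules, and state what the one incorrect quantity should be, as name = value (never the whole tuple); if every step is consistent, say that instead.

step 1: x = 3*(-7) + (2)*(-5) + (2) = -29 -> verified
step 2: x = 3*(-29) + (2)*(-7) + (2) = -99 -> matches
step 3: x = 3*(-99) + (2)*(-29) + (2) = -353 -> exactly as logged
step 4: x = 3*(-353) + (2)*(-99) + (2) = -1255 -> first mismatch against the log
So the first discrepancy is step 4, where the right value is x = -1255.

step 4, x = -1255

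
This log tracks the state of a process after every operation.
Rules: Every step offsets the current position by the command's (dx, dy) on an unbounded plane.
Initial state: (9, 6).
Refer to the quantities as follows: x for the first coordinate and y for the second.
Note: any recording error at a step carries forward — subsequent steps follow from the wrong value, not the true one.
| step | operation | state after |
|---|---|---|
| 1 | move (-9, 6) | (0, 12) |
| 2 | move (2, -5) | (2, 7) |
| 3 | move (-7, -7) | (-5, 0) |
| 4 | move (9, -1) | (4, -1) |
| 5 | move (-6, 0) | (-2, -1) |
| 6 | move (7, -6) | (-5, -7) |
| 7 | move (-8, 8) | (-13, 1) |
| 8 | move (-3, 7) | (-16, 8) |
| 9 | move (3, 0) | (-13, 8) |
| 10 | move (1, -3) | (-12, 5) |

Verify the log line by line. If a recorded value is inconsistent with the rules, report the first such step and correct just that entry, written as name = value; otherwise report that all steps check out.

Recomputing the run from the initial state:
step 1: x = 0, y = 12
step 2: x = 2, y = 7
step 3: x = -5, y = 0
step 4: x = 4, y = -1
step 5: x = -2, y = -1
step 6: x = 5, y = -7
step 7: x = -3, y = 1
step 8: x = -6, y = 8
step 9: x = -3, y = 8
step 10: x = -2, y = 5
The first disagreement with the log is at step 6, where the value should be x = 5.

step 6, x = 5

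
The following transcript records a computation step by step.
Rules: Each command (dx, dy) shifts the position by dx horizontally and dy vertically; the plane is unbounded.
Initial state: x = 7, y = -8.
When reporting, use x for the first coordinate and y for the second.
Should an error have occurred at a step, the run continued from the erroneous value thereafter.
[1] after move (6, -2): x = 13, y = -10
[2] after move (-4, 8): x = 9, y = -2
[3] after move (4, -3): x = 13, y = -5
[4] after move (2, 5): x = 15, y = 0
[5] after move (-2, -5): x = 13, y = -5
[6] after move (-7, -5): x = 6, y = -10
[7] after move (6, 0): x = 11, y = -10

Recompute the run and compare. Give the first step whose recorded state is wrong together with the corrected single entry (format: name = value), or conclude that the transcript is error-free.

Recomputing the run from the initial state:
step 1: x = 13, y = -10
step 2: x = 9, y = -2
step 3: x = 13, y = -5
step 4: x = 15, y = 0
step 5: x = 13, y = -5
step 6: x = 6, y = -10
step 7: x = 12, y = -10
The first disagreement with the transcript is at step 7, where the value should be x = 12.

step 7, x = 12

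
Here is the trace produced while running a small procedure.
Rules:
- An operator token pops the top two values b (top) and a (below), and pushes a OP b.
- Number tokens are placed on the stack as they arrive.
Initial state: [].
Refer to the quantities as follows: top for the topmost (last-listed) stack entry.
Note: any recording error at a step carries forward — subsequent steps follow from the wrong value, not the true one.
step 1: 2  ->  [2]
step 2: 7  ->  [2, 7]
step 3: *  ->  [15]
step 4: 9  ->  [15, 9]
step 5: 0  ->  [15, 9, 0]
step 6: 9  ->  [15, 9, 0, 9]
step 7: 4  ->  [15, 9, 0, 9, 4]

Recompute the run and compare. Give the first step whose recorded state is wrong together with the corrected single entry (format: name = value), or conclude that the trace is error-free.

step 3, top = 14

1. push 2: top = 2 (agrees with the trace)
2. push 7: top = 7 (matches)
3. 2 * 7 = 14 (the trace has a different value)
First incorrect step: 3; the correct value is top = 14.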